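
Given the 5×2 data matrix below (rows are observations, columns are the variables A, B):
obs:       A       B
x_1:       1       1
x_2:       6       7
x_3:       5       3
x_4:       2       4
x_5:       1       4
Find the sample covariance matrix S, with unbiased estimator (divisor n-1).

Step 1 — column means:
  mean(A) = (1 + 6 + 5 + 2 + 1) / 5 = 15/5 = 3
  mean(B) = (1 + 7 + 3 + 4 + 4) / 5 = 19/5 = 3.8

Step 2 — sample covariance S[i,j] = (1/(n-1)) · Σ_k (x_{k,i} - mean_i) · (x_{k,j} - mean_j), with n-1 = 4.
  S[A,A] = ((-2)·(-2) + (3)·(3) + (2)·(2) + (-1)·(-1) + (-2)·(-2)) / 4 = 22/4 = 5.5
  S[A,B] = ((-2)·(-2.8) + (3)·(3.2) + (2)·(-0.8) + (-1)·(0.2) + (-2)·(0.2)) / 4 = 13/4 = 3.25
  S[B,B] = ((-2.8)·(-2.8) + (3.2)·(3.2) + (-0.8)·(-0.8) + (0.2)·(0.2) + (0.2)·(0.2)) / 4 = 18.8/4 = 4.7

S is symmetric (S[j,i] = S[i,j]). Assembling:

S = [[5.5, 3.25],
 [3.25, 4.7]]


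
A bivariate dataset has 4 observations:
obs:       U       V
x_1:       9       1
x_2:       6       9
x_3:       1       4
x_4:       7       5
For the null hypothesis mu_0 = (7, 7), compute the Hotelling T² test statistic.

Step 1 — sample mean vector:
  mean(U) = (9 + 6 + 1 + 7) / 4 = 23/4 = 5.75
  mean(V) = (1 + 9 + 4 + 5) / 4 = 19/4 = 4.75
  x̄ = (5.75, 4.75),  deviation x̄ - mu_0 = (5.75, 4.75) - (7, 7) = (-1.25, -2.25).

Step 2 — sample covariance matrix, S[i,j] = (1/(n-1)) · Σ_k (x_{k,i} - mean_i) · (x_{k,j} - mean_j), divisor n-1 = 3:
  S[U,U] = ((3.25)·(3.25) + (0.25)·(0.25) + (-4.75)·(-4.75) + (1.25)·(1.25)) / 3 = 34.75/3 = 11.5833
  S[U,V] = ((3.25)·(-3.75) + (0.25)·(4.25) + (-4.75)·(-0.75) + (1.25)·(0.25)) / 3 = -7.25/3 = -2.4167
  S[V,V] = ((-3.75)·(-3.75) + (4.25)·(4.25) + (-0.75)·(-0.75) + (0.25)·(0.25)) / 3 = 32.75/3 = 10.9167
  S = [[11.5833, -2.4167],
 [-2.4167, 10.9167]].

Step 3 — invert S. det(S) = 11.5833·10.9167 - (-2.4167)² = 120.6111.
  S^{-1} = (1/det) · [[d, -b], [-b, a]] = [[0.0905, 0.02],
 [0.02, 0.096]].

Step 4 — quadratic form (x̄ - mu_0)^T · S^{-1} · (x̄ - mu_0):
  S^{-1} · (x̄ - mu_0) = (-0.1582, -0.2411),
  (x̄ - mu_0)^T · [...] = (-1.25)·(-0.1582) + (-2.25)·(-0.2411) = 0.7403.

Step 5 — scale by n: T² = 4 · 0.7403 = 2.9613.

T² ≈ 2.9613


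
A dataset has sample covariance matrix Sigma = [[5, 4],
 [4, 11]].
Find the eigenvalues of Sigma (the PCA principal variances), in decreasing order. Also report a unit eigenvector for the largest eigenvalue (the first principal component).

Step 1 — characteristic polynomial of 2×2 Sigma:
  det(Sigma - λI) = λ² - trace · λ + det = 0.
  trace = 5 + 11 = 16, det = 5·11 - (4)² = 39.
Step 2 — discriminant:
  Δ = trace² - 4·det = 256 - 156 = 100.
Step 3 — eigenvalues:
  λ = (trace ± √Δ)/2 = (16 ± 10)/2,
  λ_1 = 13,  λ_2 = 3.

Step 4 — unit eigenvector for λ_1: solve (Sigma - λ_1 I)v = 0. First row:
  (5 - 13)·v_x + (4)·v_y = 0, i.e. (-8)·v_x + (4)·v_y = 0,
  so v ∝ (b, λ_1 - a) = (4, 8) = u.
  ||u|| = √((4)² + (8)²) = √(80) ≈ 8.9443,
  v_1 = u/||u|| ≈ (0.4472, 0.8944) (||v_1|| = 1).

λ_1 = 13,  λ_2 = 3;  v_1 ≈ (0.4472, 0.8944)


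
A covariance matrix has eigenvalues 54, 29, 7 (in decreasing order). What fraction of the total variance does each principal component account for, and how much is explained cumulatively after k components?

Step 1 — total variance = trace(Sigma) = Σ λ_i = 54 + 29 + 7 = 90.

Step 2 — fraction explained by component i = λ_i / Σ λ:
  PC1: 54/90 = 0.6
  PC2: 29/90 = 0.3222
  PC3: 7/90 = 0.0778

Step 3 — cumulative fraction after k components = (λ_1 + ... + λ_k) / Σ λ:
  k = 1: 54/90 = 0.6
  k = 2: (54 + 29)/90 = 83/90 = 0.9222
  k = 3: (54 + 29 + 7)/90 = 90/90 = 1

Summary (fraction, with percent):

explained: PC1 0.6 (60%), PC2 0.3222 (32.22%), PC3 0.0778 (7.78%);  cumulative: 0.6, 0.9222, 1


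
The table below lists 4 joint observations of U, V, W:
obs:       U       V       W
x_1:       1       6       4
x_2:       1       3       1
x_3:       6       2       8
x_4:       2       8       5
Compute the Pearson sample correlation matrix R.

Step 1 — column means:
  mean(U) = (1 + 1 + 6 + 2) / 4 = 10/4 = 2.5
  mean(V) = (6 + 3 + 2 + 8) / 4 = 19/4 = 4.75
  mean(W) = (4 + 1 + 8 + 5) / 4 = 18/4 = 4.5

Step 2 — sample variances and covariances s[i,j] = (1/(n-1)) · Σ_k (x_{k,i} - mean_i) · (x_{k,j} - mean_j), with n-1 = 3:
  s[U,U] = ((-1.5)·(-1.5) + (-1.5)·(-1.5) + (3.5)·(3.5) + (-0.5)·(-0.5)) / 3 = 17/3 = 5.6667
  s[U,V] = ((-1.5)·(1.25) + (-1.5)·(-1.75) + (3.5)·(-2.75) + (-0.5)·(3.25)) / 3 = -10.5/3 = -3.5
  s[U,W] = ((-1.5)·(-0.5) + (-1.5)·(-3.5) + (3.5)·(3.5) + (-0.5)·(0.5)) / 3 = 18/3 = 6
  s[V,V] = ((1.25)·(1.25) + (-1.75)·(-1.75) + (-2.75)·(-2.75) + (3.25)·(3.25)) / 3 = 22.75/3 = 7.5833
  s[V,W] = ((1.25)·(-0.5) + (-1.75)·(-3.5) + (-2.75)·(3.5) + (3.25)·(0.5)) / 3 = -2.5/3 = -0.8333
  s[W,W] = ((-0.5)·(-0.5) + (-3.5)·(-3.5) + (3.5)·(3.5) + (0.5)·(0.5)) / 3 = 25/3 = 8.3333
  Sample standard deviations s_i = √(s[i,i]):
  s(U) = √(5.6667) = 2.3805
  s(V) = √(7.5833) = 2.7538
  s(W) = √(8.3333) = 2.8868

Step 3 — r_{ij} = s_{ij} / (s_i · s_j):
  r[U,U] = 1 (diagonal).
  r[U,V] = -3.5 / (2.3805 · 2.7538) = -3.5 / 6.5553 = -0.5339
  r[U,W] = 6 / (2.3805 · 2.8868) = 6 / 6.8718 = 0.8731
  r[V,V] = 1 (diagonal).
  r[V,W] = -0.8333 / (2.7538 · 2.8868) = -0.8333 / 7.9495 = -0.1048
  r[W,W] = 1 (diagonal).

R is symmetric with unit diagonal. Assembling:

R = [[1, -0.5339, 0.8731],
 [-0.5339, 1, -0.1048],
 [0.8731, -0.1048, 1]]


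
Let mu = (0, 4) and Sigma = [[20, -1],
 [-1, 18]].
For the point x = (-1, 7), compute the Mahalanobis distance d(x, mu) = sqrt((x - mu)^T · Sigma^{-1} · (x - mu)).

Step 1 — centre the observation: (x - mu) = (-1, 3).

Step 2 — invert Sigma. det(Sigma) = 20·18 - (-1)² = 359.
  Sigma^{-1} = (1/det) · [[d, -b], [-b, a]] = [[0.0501, 0.0028],
 [0.0028, 0.0557]].

Step 3 — form the quadratic (x - mu)^T · Sigma^{-1} · (x - mu):
  Sigma^{-1} · (x - mu) = (-0.0418, 0.1643).
  (x - mu)^T · [Sigma^{-1} · (x - mu)] = (-1)·(-0.0418) + (3)·(0.1643) = 0.5348.

Step 4 — take square root: d = √(0.5348) ≈ 0.7313.

d(x, mu) = √(0.5348) ≈ 0.7313


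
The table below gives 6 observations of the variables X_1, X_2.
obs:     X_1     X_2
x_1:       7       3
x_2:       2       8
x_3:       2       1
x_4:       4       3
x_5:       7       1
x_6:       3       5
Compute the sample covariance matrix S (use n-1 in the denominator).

Step 1 — column means:
  mean(X_1) = (7 + 2 + 2 + 4 + 7 + 3) / 6 = 25/6 = 4.1667
  mean(X_2) = (3 + 8 + 1 + 3 + 1 + 5) / 6 = 21/6 = 3.5

Step 2 — sample covariance S[i,j] = (1/(n-1)) · Σ_k (x_{k,i} - mean_i) · (x_{k,j} - mean_j), with n-1 = 5.
  S[X_1,X_1] = ((2.8333)·(2.8333) + (-2.1667)·(-2.1667) + (-2.1667)·(-2.1667) + (-0.1667)·(-0.1667) + (2.8333)·(2.8333) + (-1.1667)·(-1.1667)) / 5 = 26.8333/5 = 5.3667
  S[X_1,X_2] = ((2.8333)·(-0.5) + (-2.1667)·(4.5) + (-2.1667)·(-2.5) + (-0.1667)·(-0.5) + (2.8333)·(-2.5) + (-1.1667)·(1.5)) / 5 = -14.5/5 = -2.9
  S[X_2,X_2] = ((-0.5)·(-0.5) + (4.5)·(4.5) + (-2.5)·(-2.5) + (-0.5)·(-0.5) + (-2.5)·(-2.5) + (1.5)·(1.5)) / 5 = 35.5/5 = 7.1

S is symmetric (S[j,i] = S[i,j]). Assembling:

S = [[5.3667, -2.9],
 [-2.9, 7.1]]


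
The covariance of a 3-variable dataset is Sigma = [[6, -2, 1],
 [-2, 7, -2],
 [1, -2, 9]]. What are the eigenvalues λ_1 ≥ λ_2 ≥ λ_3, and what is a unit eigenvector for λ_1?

Step 1 — characteristic polynomial p(λ) = det(λI - Sigma) = λ³ - tr·λ² + c_1·λ - det, where tr = trace, c_1 = sum of the principal 2×2 minors, det = det(Sigma):
  tr = 6 + 7 + 9 = 22,
  c_1 = (6·7 - (-2)²) + (6·9 - (1)²) + (7·9 - (-2)²) = 38 + 53 + 59 = 150,
  det = 6·(7·9 - (-2)²) - (-2)·((-2)·9 - (-2)·(1)) + (1)·((-2)·(-2) - 7·(1)) = 6·(59) - (-2)·(-16) + (1)·(-3) = 319.
  So p(λ) = λ³ - 22λ² + 150λ - 319.
Step 2 — look for an integer root (rational root theorem: any rational root is an integer divisor of 319). Testing λ = 11:
  p(11) = 1331 - 2662 + 1650 - 319 = 0  ✓
  Dividing out (λ - 11): p(λ) = (λ - 11)(λ² - 11λ + 29).
Step 3 — remaining eigenvalues from the quadratic λ² - 11λ + 29 = 0:
  Δ = 11² - 4·29 = 121 - 116 = 5,  λ = (11 ± √5)/2 = (11 ± 2.2361)/2 ≈ 6.618 or 4.382.
  Sorted: λ_1 = 11,  λ_2 = 6.618,  λ_3 = 4.382  (check: sum = 22 = tr ✓).

Step 4 — unit eigenvector for λ_1 = 11: v spans the null space of (Sigma - λ_1 I), whose rows are
  r_1 = (-5, -2, 1),  r_2 = (-2, -4, -2),  r_3 = (1, -2, -2).
  v is orthogonal to every row, so take v ∝ r_1 × r_2 = ((-2)·(-2) - (1)·(-4), (1)·(-2) - (-5)·(-2), (-5)·(-4) - (-2)·(-2)) = (8, -12, 16).
  Rescale (divide by 4): u = (2, -3, 4).
  ||u|| = √((2)² + (-3)² + (4)²) = √(29) ≈ 5.3852,  v_1 = u/||u|| ≈ (0.3714, -0.5571, 0.7428) (||v_1|| = 1).

λ_1 = 11,  λ_2 = 6.618,  λ_3 = 4.382;  v_1 ≈ (0.3714, -0.5571, 0.7428)


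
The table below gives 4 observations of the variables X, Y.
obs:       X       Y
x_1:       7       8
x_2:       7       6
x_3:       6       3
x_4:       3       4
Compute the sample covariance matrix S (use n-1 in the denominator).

Step 1 — column means:
  mean(X) = (7 + 7 + 6 + 3) / 4 = 23/4 = 5.75
  mean(Y) = (8 + 6 + 3 + 4) / 4 = 21/4 = 5.25

Step 2 — sample covariance S[i,j] = (1/(n-1)) · Σ_k (x_{k,i} - mean_i) · (x_{k,j} - mean_j), with n-1 = 3.
  S[X,X] = ((1.25)·(1.25) + (1.25)·(1.25) + (0.25)·(0.25) + (-2.75)·(-2.75)) / 3 = 10.75/3 = 3.5833
  S[X,Y] = ((1.25)·(2.75) + (1.25)·(0.75) + (0.25)·(-2.25) + (-2.75)·(-1.25)) / 3 = 7.25/3 = 2.4167
  S[Y,Y] = ((2.75)·(2.75) + (0.75)·(0.75) + (-2.25)·(-2.25) + (-1.25)·(-1.25)) / 3 = 14.75/3 = 4.9167

S is symmetric (S[j,i] = S[i,j]). Assembling:

S = [[3.5833, 2.4167],
 [2.4167, 4.9167]]


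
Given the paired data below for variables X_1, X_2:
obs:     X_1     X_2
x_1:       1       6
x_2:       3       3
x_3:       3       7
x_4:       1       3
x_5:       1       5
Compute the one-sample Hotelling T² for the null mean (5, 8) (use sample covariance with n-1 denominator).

Step 1 — sample mean vector:
  mean(X_1) = (1 + 3 + 3 + 1 + 1) / 5 = 9/5 = 1.8
  mean(X_2) = (6 + 3 + 7 + 3 + 5) / 5 = 24/5 = 4.8
  x̄ = (1.8, 4.8),  deviation x̄ - mu_0 = (1.8, 4.8) - (5, 8) = (-3.2, -3.2).

Step 2 — sample covariance matrix, S[i,j] = (1/(n-1)) · Σ_k (x_{k,i} - mean_i) · (x_{k,j} - mean_j), divisor n-1 = 4:
  S[X_1,X_1] = ((-0.8)·(-0.8) + (1.2)·(1.2) + (1.2)·(1.2) + (-0.8)·(-0.8) + (-0.8)·(-0.8)) / 4 = 4.8/4 = 1.2
  S[X_1,X_2] = ((-0.8)·(1.2) + (1.2)·(-1.8) + (1.2)·(2.2) + (-0.8)·(-1.8) + (-0.8)·(0.2)) / 4 = 0.8/4 = 0.2
  S[X_2,X_2] = ((1.2)·(1.2) + (-1.8)·(-1.8) + (2.2)·(2.2) + (-1.8)·(-1.8) + (0.2)·(0.2)) / 4 = 12.8/4 = 3.2
  S = [[1.2, 0.2],
 [0.2, 3.2]].

Step 3 — invert S. det(S) = 1.2·3.2 - (0.2)² = 3.8.
  S^{-1} = (1/det) · [[d, -b], [-b, a]] = [[0.8421, -0.0526],
 [-0.0526, 0.3158]].

Step 4 — quadratic form (x̄ - mu_0)^T · S^{-1} · (x̄ - mu_0):
  S^{-1} · (x̄ - mu_0) = (-2.5263, -0.8421),
  (x̄ - mu_0)^T · [...] = (-3.2)·(-2.5263) + (-3.2)·(-0.8421) = 10.7789.

Step 5 — scale by n: T² = 5 · 10.7789 = 53.8947.

T² ≈ 53.8947


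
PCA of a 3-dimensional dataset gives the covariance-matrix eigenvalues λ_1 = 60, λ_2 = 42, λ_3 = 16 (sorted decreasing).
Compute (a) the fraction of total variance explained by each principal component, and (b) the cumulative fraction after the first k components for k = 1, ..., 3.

Step 1 — total variance = trace(Sigma) = Σ λ_i = 60 + 42 + 16 = 118.

Step 2 — fraction explained by component i = λ_i / Σ λ:
  PC1: 60/118 = 0.5085
  PC2: 42/118 = 0.3559
  PC3: 16/118 = 0.1356

Step 3 — cumulative fraction after k components = (λ_1 + ... + λ_k) / Σ λ:
  k = 1: 60/118 = 0.5085
  k = 2: (60 + 42)/118 = 102/118 = 0.8644
  k = 3: (60 + 42 + 16)/118 = 118/118 = 1

Summary (fraction, with percent):

explained: PC1 0.5085 (50.85%), PC2 0.3559 (35.59%), PC3 0.1356 (13.56%);  cumulative: 0.5085, 0.8644, 1


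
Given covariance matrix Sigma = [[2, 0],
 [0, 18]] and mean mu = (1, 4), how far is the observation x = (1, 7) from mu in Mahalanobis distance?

Step 1 — centre the observation: (x - mu) = (0, 3).

Step 2 — invert Sigma. det(Sigma) = 2·18 - (0)² = 36.
  Sigma^{-1} = (1/det) · [[d, -b], [-b, a]] = [[0.5, 0],
 [0, 0.0556]].

Step 3 — form the quadratic (x - mu)^T · Sigma^{-1} · (x - mu):
  Sigma^{-1} · (x - mu) = (0, 0.1667).
  (x - mu)^T · [Sigma^{-1} · (x - mu)] = (0)·(0) + (3)·(0.1667) = 0.5.

Step 4 — take square root: d = √(0.5) ≈ 0.7071.

d(x, mu) = √(0.5) ≈ 0.7071


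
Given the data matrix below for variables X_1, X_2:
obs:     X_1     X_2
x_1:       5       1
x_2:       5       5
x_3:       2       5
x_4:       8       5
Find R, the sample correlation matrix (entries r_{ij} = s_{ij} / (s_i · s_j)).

Step 1 — column means:
  mean(X_1) = (5 + 5 + 2 + 8) / 4 = 20/4 = 5
  mean(X_2) = (1 + 5 + 5 + 5) / 4 = 16/4 = 4

Step 2 — sample variances and covariances s[i,j] = (1/(n-1)) · Σ_k (x_{k,i} - mean_i) · (x_{k,j} - mean_j), with n-1 = 3:
  s[X_1,X_1] = ((0)·(0) + (0)·(0) + (-3)·(-3) + (3)·(3)) / 3 = 18/3 = 6
  s[X_1,X_2] = ((0)·(-3) + (0)·(1) + (-3)·(1) + (3)·(1)) / 3 = 0/3 = 0
  s[X_2,X_2] = ((-3)·(-3) + (1)·(1) + (1)·(1) + (1)·(1)) / 3 = 12/3 = 4
  Sample standard deviations s_i = √(s[i,i]):
  s(X_1) = √(6) = 2.4495
  s(X_2) = √(4) = 2

Step 3 — r_{ij} = s_{ij} / (s_i · s_j):
  r[X_1,X_1] = 1 (diagonal).
  r[X_1,X_2] = 0 / (2.4495 · 2) = 0 / 4.899 = 0
  r[X_2,X_2] = 1 (diagonal).

R is symmetric with unit diagonal. Assembling:

R = [[1, 0],
 [0, 1]]


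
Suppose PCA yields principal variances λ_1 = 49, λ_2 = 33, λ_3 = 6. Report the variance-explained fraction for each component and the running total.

Step 1 — total variance = trace(Sigma) = Σ λ_i = 49 + 33 + 6 = 88.

Step 2 — fraction explained by component i = λ_i / Σ λ:
  PC1: 49/88 = 0.5568
  PC2: 33/88 = 0.375
  PC3: 6/88 = 0.0682

Step 3 — cumulative fraction after k components = (λ_1 + ... + λ_k) / Σ λ:
  k = 1: 49/88 = 0.5568
  k = 2: (49 + 33)/88 = 82/88 = 0.9318
  k = 3: (49 + 33 + 6)/88 = 88/88 = 1

Summary (fraction, with percent):

explained: PC1 0.5568 (55.68%), PC2 0.375 (37.5%), PC3 0.0682 (6.82%);  cumulative: 0.5568, 0.9318, 1


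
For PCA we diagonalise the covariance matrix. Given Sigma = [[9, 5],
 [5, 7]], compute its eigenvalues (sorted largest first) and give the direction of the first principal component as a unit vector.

Step 1 — characteristic polynomial of 2×2 Sigma:
  det(Sigma - λI) = λ² - trace · λ + det = 0.
  trace = 9 + 7 = 16, det = 9·7 - (5)² = 38.
Step 2 — discriminant:
  Δ = trace² - 4·det = 256 - 152 = 104.
Step 3 — eigenvalues:
  λ = (trace ± √Δ)/2 = (16 ± 10.198)/2,
  λ_1 = 13.099,  λ_2 = 2.901.

Step 4 — unit eigenvector for λ_1: solve (Sigma - λ_1 I)v = 0. First row:
  (9 - 13.099)·v_x + (5)·v_y = 0, i.e. (-4.099)·v_x + (5)·v_y = 0,
  so v ∝ (b, λ_1 - a) = (5, 4.099) = u.
  ||u|| = √((5)² + (4.099)²) = √(41.802) ≈ 6.4654,
  v_1 = u/||u|| ≈ (0.7733, 0.634) (||v_1|| = 1).

λ_1 = 13.099,  λ_2 = 2.901;  v_1 ≈ (0.7733, 0.634)


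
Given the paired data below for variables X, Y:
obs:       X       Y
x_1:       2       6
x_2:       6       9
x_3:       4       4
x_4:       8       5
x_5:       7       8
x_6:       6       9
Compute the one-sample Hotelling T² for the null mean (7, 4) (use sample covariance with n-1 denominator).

Step 1 — sample mean vector:
  mean(X) = (2 + 6 + 4 + 8 + 7 + 6) / 6 = 33/6 = 5.5
  mean(Y) = (6 + 9 + 4 + 5 + 8 + 9) / 6 = 41/6 = 6.8333
  x̄ = (5.5, 6.8333),  deviation x̄ - mu_0 = (5.5, 6.8333) - (7, 4) = (-1.5, 2.8333).

Step 2 — sample covariance matrix, S[i,j] = (1/(n-1)) · Σ_k (x_{k,i} - mean_i) · (x_{k,j} - mean_j), divisor n-1 = 5:
  S[X,X] = ((-3.5)·(-3.5) + (0.5)·(0.5) + (-1.5)·(-1.5) + (2.5)·(2.5) + (1.5)·(1.5) + (0.5)·(0.5)) / 5 = 23.5/5 = 4.7
  S[X,Y] = ((-3.5)·(-0.8333) + (0.5)·(2.1667) + (-1.5)·(-2.8333) + (2.5)·(-1.8333) + (1.5)·(1.1667) + (0.5)·(2.1667)) / 5 = 6.5/5 = 1.3
  S[Y,Y] = ((-0.8333)·(-0.8333) + (2.1667)·(2.1667) + (-2.8333)·(-2.8333) + (-1.8333)·(-1.8333) + (1.1667)·(1.1667) + (2.1667)·(2.1667)) / 5 = 22.8333/5 = 4.5667
  S = [[4.7, 1.3],
 [1.3, 4.5667]].

Step 3 — invert S. det(S) = 4.7·4.5667 - (1.3)² = 19.7733.
  S^{-1} = (1/det) · [[d, -b], [-b, a]] = [[0.231, -0.0657],
 [-0.0657, 0.2377]].

Step 4 — quadratic form (x̄ - mu_0)^T · S^{-1} · (x̄ - mu_0):
  S^{-1} · (x̄ - mu_0) = (-0.5327, 0.7721),
  (x̄ - mu_0)^T · [...] = (-1.5)·(-0.5327) + (2.8333)·(0.7721) = 2.9866.

Step 5 — scale by n: T² = 6 · 2.9866 = 17.9198.

T² ≈ 17.9198


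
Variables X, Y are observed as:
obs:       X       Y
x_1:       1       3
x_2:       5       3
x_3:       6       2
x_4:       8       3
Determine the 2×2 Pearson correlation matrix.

Step 1 — column means:
  mean(X) = (1 + 5 + 6 + 8) / 4 = 20/4 = 5
  mean(Y) = (3 + 3 + 2 + 3) / 4 = 11/4 = 2.75

Step 2 — sample variances and covariances s[i,j] = (1/(n-1)) · Σ_k (x_{k,i} - mean_i) · (x_{k,j} - mean_j), with n-1 = 3:
  s[X,X] = ((-4)·(-4) + (0)·(0) + (1)·(1) + (3)·(3)) / 3 = 26/3 = 8.6667
  s[X,Y] = ((-4)·(0.25) + (0)·(0.25) + (1)·(-0.75) + (3)·(0.25)) / 3 = -1/3 = -0.3333
  s[Y,Y] = ((0.25)·(0.25) + (0.25)·(0.25) + (-0.75)·(-0.75) + (0.25)·(0.25)) / 3 = 0.75/3 = 0.25
  Sample standard deviations s_i = √(s[i,i]):
  s(X) = √(8.6667) = 2.9439
  s(Y) = √(0.25) = 0.5

Step 3 — r_{ij} = s_{ij} / (s_i · s_j):
  r[X,X] = 1 (diagonal).
  r[X,Y] = -0.3333 / (2.9439 · 0.5) = -0.3333 / 1.472 = -0.2265
  r[Y,Y] = 1 (diagonal).

R is symmetric with unit diagonal. Assembling:

R = [[1, -0.2265],
 [-0.2265, 1]]


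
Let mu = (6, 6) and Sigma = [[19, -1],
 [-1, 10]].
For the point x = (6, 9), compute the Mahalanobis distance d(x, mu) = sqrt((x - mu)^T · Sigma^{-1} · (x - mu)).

Step 1 — centre the observation: (x - mu) = (0, 3).

Step 2 — invert Sigma. det(Sigma) = 19·10 - (-1)² = 189.
  Sigma^{-1} = (1/det) · [[d, -b], [-b, a]] = [[0.0529, 0.0053],
 [0.0053, 0.1005]].

Step 3 — form the quadratic (x - mu)^T · Sigma^{-1} · (x - mu):
  Sigma^{-1} · (x - mu) = (0.0159, 0.3016).
  (x - mu)^T · [Sigma^{-1} · (x - mu)] = (0)·(0.0159) + (3)·(0.3016) = 0.9048.

Step 4 — take square root: d = √(0.9048) ≈ 0.9512.

d(x, mu) = √(0.9048) ≈ 0.9512


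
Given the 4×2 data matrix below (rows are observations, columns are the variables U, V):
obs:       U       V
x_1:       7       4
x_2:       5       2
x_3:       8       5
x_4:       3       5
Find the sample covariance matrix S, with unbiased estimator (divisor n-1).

Step 1 — column means:
  mean(U) = (7 + 5 + 8 + 3) / 4 = 23/4 = 5.75
  mean(V) = (4 + 2 + 5 + 5) / 4 = 16/4 = 4

Step 2 — sample covariance S[i,j] = (1/(n-1)) · Σ_k (x_{k,i} - mean_i) · (x_{k,j} - mean_j), with n-1 = 3.
  S[U,U] = ((1.25)·(1.25) + (-0.75)·(-0.75) + (2.25)·(2.25) + (-2.75)·(-2.75)) / 3 = 14.75/3 = 4.9167
  S[U,V] = ((1.25)·(0) + (-0.75)·(-2) + (2.25)·(1) + (-2.75)·(1)) / 3 = 1/3 = 0.3333
  S[V,V] = ((0)·(0) + (-2)·(-2) + (1)·(1) + (1)·(1)) / 3 = 6/3 = 2

S is symmetric (S[j,i] = S[i,j]). Assembling:

S = [[4.9167, 0.3333],
 [0.3333, 2]]


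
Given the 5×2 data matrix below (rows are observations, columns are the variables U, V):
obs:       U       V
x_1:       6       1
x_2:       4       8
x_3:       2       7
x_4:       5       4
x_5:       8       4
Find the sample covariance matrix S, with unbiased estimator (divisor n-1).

Step 1 — column means:
  mean(U) = (6 + 4 + 2 + 5 + 8) / 5 = 25/5 = 5
  mean(V) = (1 + 8 + 7 + 4 + 4) / 5 = 24/5 = 4.8

Step 2 — sample covariance S[i,j] = (1/(n-1)) · Σ_k (x_{k,i} - mean_i) · (x_{k,j} - mean_j), with n-1 = 4.
  S[U,U] = ((1)·(1) + (-1)·(-1) + (-3)·(-3) + (0)·(0) + (3)·(3)) / 4 = 20/4 = 5
  S[U,V] = ((1)·(-3.8) + (-1)·(3.2) + (-3)·(2.2) + (0)·(-0.8) + (3)·(-0.8)) / 4 = -16/4 = -4
  S[V,V] = ((-3.8)·(-3.8) + (3.2)·(3.2) + (2.2)·(2.2) + (-0.8)·(-0.8) + (-0.8)·(-0.8)) / 4 = 30.8/4 = 7.7

S is symmetric (S[j,i] = S[i,j]). Assembling:

S = [[5, -4],
 [-4, 7.7]]


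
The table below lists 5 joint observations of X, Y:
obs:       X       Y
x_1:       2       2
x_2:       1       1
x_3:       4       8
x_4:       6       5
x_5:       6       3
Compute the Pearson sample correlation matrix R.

Step 1 — column means:
  mean(X) = (2 + 1 + 4 + 6 + 6) / 5 = 19/5 = 3.8
  mean(Y) = (2 + 1 + 8 + 5 + 3) / 5 = 19/5 = 3.8

Step 2 — sample variances and covariances s[i,j] = (1/(n-1)) · Σ_k (x_{k,i} - mean_i) · (x_{k,j} - mean_j), with n-1 = 4:
  s[X,X] = ((-1.8)·(-1.8) + (-2.8)·(-2.8) + (0.2)·(0.2) + (2.2)·(2.2) + (2.2)·(2.2)) / 4 = 20.8/4 = 5.2
  s[X,Y] = ((-1.8)·(-1.8) + (-2.8)·(-2.8) + (0.2)·(4.2) + (2.2)·(1.2) + (2.2)·(-0.8)) / 4 = 12.8/4 = 3.2
  s[Y,Y] = ((-1.8)·(-1.8) + (-2.8)·(-2.8) + (4.2)·(4.2) + (1.2)·(1.2) + (-0.8)·(-0.8)) / 4 = 30.8/4 = 7.7
  Sample standard deviations s_i = √(s[i,i]):
  s(X) = √(5.2) = 2.2804
  s(Y) = √(7.7) = 2.7749

Step 3 — r_{ij} = s_{ij} / (s_i · s_j):
  r[X,X] = 1 (diagonal).
  r[X,Y] = 3.2 / (2.2804 · 2.7749) = 3.2 / 6.3277 = 0.5057
  r[Y,Y] = 1 (diagonal).

R is symmetric with unit diagonal. Assembling:

R = [[1, 0.5057],
 [0.5057, 1]]


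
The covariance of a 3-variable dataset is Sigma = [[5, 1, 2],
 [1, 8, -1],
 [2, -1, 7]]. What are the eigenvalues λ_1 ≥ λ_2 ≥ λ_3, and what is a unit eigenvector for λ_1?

Step 1 — characteristic polynomial p(λ) = det(λI - Sigma) = λ³ - tr·λ² + c_1·λ - det, where tr = trace, c_1 = sum of the principal 2×2 minors, det = det(Sigma):
  tr = 5 + 8 + 7 = 20,
  c_1 = (5·8 - (1)²) + (5·7 - (2)²) + (8·7 - (-1)²) = 39 + 31 + 55 = 125,
  det = 5·(8·7 - (-1)²) - (1)·((1)·7 - (-1)·(2)) + (2)·((1)·(-1) - 8·(2)) = 5·(55) - (1)·(9) + (2)·(-17) = 232.
  So p(λ) = λ³ - 20λ² + 125λ - 232.
Step 2 — look for an integer root (rational root theorem: any rational root is an integer divisor of 232). Testing λ = 8:
  p(8) = 512 - 1280 + 1000 - 232 = 0  ✓
  Dividing out (λ - 8): p(λ) = (λ - 8)(λ² - 12λ + 29).
Step 3 — remaining eigenvalues from the quadratic λ² - 12λ + 29 = 0:
  Δ = 12² - 4·29 = 144 - 116 = 28,  λ = (12 ± √28)/2 = (12 ± 5.2915)/2 ≈ 8.6458 or 3.3542.
  Sorted: λ_1 = 8.6458,  λ_2 = 8,  λ_3 = 3.3542  (check: sum = 20 = tr ✓).

Step 4 — unit eigenvector for λ_1 ≈ 8.6458: v spans the null space of (Sigma - λ_1 I), whose rows are
  r_1 = (-3.6458, 1, 2),  r_2 = (1, -0.6458, -1),  r_3 = (2, -1, -1.6458).
  v is orthogonal to every row, so take v ∝ r_1 × r_2 = ((1)·(-1) - (2)·(-0.6458), (2)·(1) - (-3.6458)·(-1), (-3.6458)·(-0.6458) - (1)·(1)) ≈ (0.2915, -1.6458, 1.3542).
  Let u = (0.2915, -1.6458, 1.3542).
  ||u|| = √((0.2915)² + (-1.6458)² + (1.3542)²) = √(4.6275) ≈ 2.1512,  v_1 = u/||u|| ≈ (0.1355, -0.7651, 0.6295) (||v_1|| = 1).

λ_1 = 8.6458,  λ_2 = 8,  λ_3 = 3.3542;  v_1 ≈ (0.1355, -0.7651, 0.6295)


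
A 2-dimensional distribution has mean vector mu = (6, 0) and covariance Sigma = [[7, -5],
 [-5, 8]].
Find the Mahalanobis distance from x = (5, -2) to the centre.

Step 1 — centre the observation: (x - mu) = (-1, -2).

Step 2 — invert Sigma. det(Sigma) = 7·8 - (-5)² = 31.
  Sigma^{-1} = (1/det) · [[d, -b], [-b, a]] = [[0.2581, 0.1613],
 [0.1613, 0.2258]].

Step 3 — form the quadratic (x - mu)^T · Sigma^{-1} · (x - mu):
  Sigma^{-1} · (x - mu) = (-0.5806, -0.6129).
  (x - mu)^T · [Sigma^{-1} · (x - mu)] = (-1)·(-0.5806) + (-2)·(-0.6129) = 1.8065.

Step 4 — take square root: d = √(1.8065) ≈ 1.344.

d(x, mu) = √(1.8065) ≈ 1.344


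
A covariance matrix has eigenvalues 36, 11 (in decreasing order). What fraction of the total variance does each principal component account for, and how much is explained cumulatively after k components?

Step 1 — total variance = trace(Sigma) = Σ λ_i = 36 + 11 = 47.

Step 2 — fraction explained by component i = λ_i / Σ λ:
  PC1: 36/47 = 0.766
  PC2: 11/47 = 0.234

Step 3 — cumulative fraction after k components = (λ_1 + ... + λ_k) / Σ λ:
  k = 1: 36/47 = 0.766
  k = 2: (36 + 11)/47 = 47/47 = 1

Summary (fraction, with percent):

explained: PC1 0.766 (76.6%), PC2 0.234 (23.4%);  cumulative: 0.766, 1


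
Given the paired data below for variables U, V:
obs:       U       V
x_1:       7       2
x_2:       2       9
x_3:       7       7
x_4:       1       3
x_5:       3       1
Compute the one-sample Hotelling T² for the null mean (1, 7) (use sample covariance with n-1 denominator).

Step 1 — sample mean vector:
  mean(U) = (7 + 2 + 7 + 1 + 3) / 5 = 20/5 = 4
  mean(V) = (2 + 9 + 7 + 3 + 1) / 5 = 22/5 = 4.4
  x̄ = (4, 4.4),  deviation x̄ - mu_0 = (4, 4.4) - (1, 7) = (3, -2.6).

Step 2 — sample covariance matrix, S[i,j] = (1/(n-1)) · Σ_k (x_{k,i} - mean_i) · (x_{k,j} - mean_j), divisor n-1 = 4:
  S[U,U] = ((3)·(3) + (-2)·(-2) + (3)·(3) + (-3)·(-3) + (-1)·(-1)) / 4 = 32/4 = 8
  S[U,V] = ((3)·(-2.4) + (-2)·(4.6) + (3)·(2.6) + (-3)·(-1.4) + (-1)·(-3.4)) / 4 = -1/4 = -0.25
  S[V,V] = ((-2.4)·(-2.4) + (4.6)·(4.6) + (2.6)·(2.6) + (-1.4)·(-1.4) + (-3.4)·(-3.4)) / 4 = 47.2/4 = 11.8
  S = [[8, -0.25],
 [-0.25, 11.8]].

Step 3 — invert S. det(S) = 8·11.8 - (-0.25)² = 94.3375.
  S^{-1} = (1/det) · [[d, -b], [-b, a]] = [[0.1251, 0.0027],
 [0.0027, 0.0848]].

Step 4 — quadratic form (x̄ - mu_0)^T · S^{-1} · (x̄ - mu_0):
  S^{-1} · (x̄ - mu_0) = (0.3684, -0.2125),
  (x̄ - mu_0)^T · [...] = (3)·(0.3684) + (-2.6)·(-0.2125) = 1.6577.

Step 5 — scale by n: T² = 5 · 1.6577 = 8.2883.

T² ≈ 8.2883


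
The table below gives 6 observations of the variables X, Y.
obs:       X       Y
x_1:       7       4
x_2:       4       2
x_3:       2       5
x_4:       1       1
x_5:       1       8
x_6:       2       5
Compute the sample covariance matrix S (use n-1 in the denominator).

Step 1 — column means:
  mean(X) = (7 + 4 + 2 + 1 + 1 + 2) / 6 = 17/6 = 2.8333
  mean(Y) = (4 + 2 + 5 + 1 + 8 + 5) / 6 = 25/6 = 4.1667

Step 2 — sample covariance S[i,j] = (1/(n-1)) · Σ_k (x_{k,i} - mean_i) · (x_{k,j} - mean_j), with n-1 = 5.
  S[X,X] = ((4.1667)·(4.1667) + (1.1667)·(1.1667) + (-0.8333)·(-0.8333) + (-1.8333)·(-1.8333) + (-1.8333)·(-1.8333) + (-0.8333)·(-0.8333)) / 5 = 26.8333/5 = 5.3667
  S[X,Y] = ((4.1667)·(-0.1667) + (1.1667)·(-2.1667) + (-0.8333)·(0.8333) + (-1.8333)·(-3.1667) + (-1.8333)·(3.8333) + (-0.8333)·(0.8333)) / 5 = -5.8333/5 = -1.1667
  S[Y,Y] = ((-0.1667)·(-0.1667) + (-2.1667)·(-2.1667) + (0.8333)·(0.8333) + (-3.1667)·(-3.1667) + (3.8333)·(3.8333) + (0.8333)·(0.8333)) / 5 = 30.8333/5 = 6.1667

S is symmetric (S[j,i] = S[i,j]). Assembling:

S = [[5.3667, -1.1667],
 [-1.1667, 6.1667]]


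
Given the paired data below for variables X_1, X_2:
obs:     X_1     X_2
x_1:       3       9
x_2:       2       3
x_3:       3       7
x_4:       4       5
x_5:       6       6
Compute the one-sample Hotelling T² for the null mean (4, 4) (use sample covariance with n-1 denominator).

Step 1 — sample mean vector:
  mean(X_1) = (3 + 2 + 3 + 4 + 6) / 5 = 18/5 = 3.6
  mean(X_2) = (9 + 3 + 7 + 5 + 6) / 5 = 30/5 = 6
  x̄ = (3.6, 6),  deviation x̄ - mu_0 = (3.6, 6) - (4, 4) = (-0.4, 2).

Step 2 — sample covariance matrix, S[i,j] = (1/(n-1)) · Σ_k (x_{k,i} - mean_i) · (x_{k,j} - mean_j), divisor n-1 = 4:
  S[X_1,X_1] = ((-0.6)·(-0.6) + (-1.6)·(-1.6) + (-0.6)·(-0.6) + (0.4)·(0.4) + (2.4)·(2.4)) / 4 = 9.2/4 = 2.3
  S[X_1,X_2] = ((-0.6)·(3) + (-1.6)·(-3) + (-0.6)·(1) + (0.4)·(-1) + (2.4)·(0)) / 4 = 2/4 = 0.5
  S[X_2,X_2] = ((3)·(3) + (-3)·(-3) + (1)·(1) + (-1)·(-1) + (0)·(0)) / 4 = 20/4 = 5
  S = [[2.3, 0.5],
 [0.5, 5]].

Step 3 — invert S. det(S) = 2.3·5 - (0.5)² = 11.25.
  S^{-1} = (1/det) · [[d, -b], [-b, a]] = [[0.4444, -0.0444],
 [-0.0444, 0.2044]].

Step 4 — quadratic form (x̄ - mu_0)^T · S^{-1} · (x̄ - mu_0):
  S^{-1} · (x̄ - mu_0) = (-0.2667, 0.4267),
  (x̄ - mu_0)^T · [...] = (-0.4)·(-0.2667) + (2)·(0.4267) = 0.96.

Step 5 — scale by n: T² = 5 · 0.96 = 4.8.

T² ≈ 4.8


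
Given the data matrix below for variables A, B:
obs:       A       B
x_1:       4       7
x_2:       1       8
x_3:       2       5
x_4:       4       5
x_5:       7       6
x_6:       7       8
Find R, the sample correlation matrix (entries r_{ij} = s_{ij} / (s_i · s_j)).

Step 1 — column means:
  mean(A) = (4 + 1 + 2 + 4 + 7 + 7) / 6 = 25/6 = 4.1667
  mean(B) = (7 + 8 + 5 + 5 + 6 + 8) / 6 = 39/6 = 6.5

Step 2 — sample variances and covariances s[i,j] = (1/(n-1)) · Σ_k (x_{k,i} - mean_i) · (x_{k,j} - mean_j), with n-1 = 5:
  s[A,A] = ((-0.1667)·(-0.1667) + (-3.1667)·(-3.1667) + (-2.1667)·(-2.1667) + (-0.1667)·(-0.1667) + (2.8333)·(2.8333) + (2.8333)·(2.8333)) / 5 = 30.8333/5 = 6.1667
  s[A,B] = ((-0.1667)·(0.5) + (-3.1667)·(1.5) + (-2.1667)·(-1.5) + (-0.1667)·(-1.5) + (2.8333)·(-0.5) + (2.8333)·(1.5)) / 5 = 1.5/5 = 0.3
  s[B,B] = ((0.5)·(0.5) + (1.5)·(1.5) + (-1.5)·(-1.5) + (-1.5)·(-1.5) + (-0.5)·(-0.5) + (1.5)·(1.5)) / 5 = 9.5/5 = 1.9
  Sample standard deviations s_i = √(s[i,i]):
  s(A) = √(6.1667) = 2.4833
  s(B) = √(1.9) = 1.3784

Step 3 — r_{ij} = s_{ij} / (s_i · s_j):
  r[A,A] = 1 (diagonal).
  r[A,B] = 0.3 / (2.4833 · 1.3784) = 0.3 / 3.423 = 0.0876
  r[B,B] = 1 (diagonal).

R is symmetric with unit diagonal. Assembling:

R = [[1, 0.0876],
 [0.0876, 1]]


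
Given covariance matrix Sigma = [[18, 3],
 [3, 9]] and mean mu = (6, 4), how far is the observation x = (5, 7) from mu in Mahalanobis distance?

Step 1 — centre the observation: (x - mu) = (-1, 3).

Step 2 — invert Sigma. det(Sigma) = 18·9 - (3)² = 153.
  Sigma^{-1} = (1/det) · [[d, -b], [-b, a]] = [[0.0588, -0.0196],
 [-0.0196, 0.1176]].

Step 3 — form the quadratic (x - mu)^T · Sigma^{-1} · (x - mu):
  Sigma^{-1} · (x - mu) = (-0.1176, 0.3725).
  (x - mu)^T · [Sigma^{-1} · (x - mu)] = (-1)·(-0.1176) + (3)·(0.3725) = 1.2353.

Step 4 — take square root: d = √(1.2353) ≈ 1.1114.

d(x, mu) = √(1.2353) ≈ 1.1114


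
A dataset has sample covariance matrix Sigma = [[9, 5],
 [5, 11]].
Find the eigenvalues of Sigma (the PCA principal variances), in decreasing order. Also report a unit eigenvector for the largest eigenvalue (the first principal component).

Step 1 — characteristic polynomial of 2×2 Sigma:
  det(Sigma - λI) = λ² - trace · λ + det = 0.
  trace = 9 + 11 = 20, det = 9·11 - (5)² = 74.
Step 2 — discriminant:
  Δ = trace² - 4·det = 400 - 296 = 104.
Step 3 — eigenvalues:
  λ = (trace ± √Δ)/2 = (20 ± 10.198)/2,
  λ_1 = 15.099,  λ_2 = 4.901.

Step 4 — unit eigenvector for λ_1: solve (Sigma - λ_1 I)v = 0. First row:
  (9 - 15.099)·v_x + (5)·v_y = 0, i.e. (-6.099)·v_x + (5)·v_y = 0,
  so v ∝ (b, λ_1 - a) = (5, 6.099) = u.
  ||u|| = √((5)² + (6.099)²) = √(62.198) ≈ 7.8866,
  v_1 = u/||u|| ≈ (0.634, 0.7733) (||v_1|| = 1).

λ_1 = 15.099,  λ_2 = 4.901;  v_1 ≈ (0.634, 0.7733)


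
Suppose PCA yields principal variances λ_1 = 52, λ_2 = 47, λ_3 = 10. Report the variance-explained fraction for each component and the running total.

Step 1 — total variance = trace(Sigma) = Σ λ_i = 52 + 47 + 10 = 109.

Step 2 — fraction explained by component i = λ_i / Σ λ:
  PC1: 52/109 = 0.4771
  PC2: 47/109 = 0.4312
  PC3: 10/109 = 0.0917

Step 3 — cumulative fraction after k components = (λ_1 + ... + λ_k) / Σ λ:
  k = 1: 52/109 = 0.4771
  k = 2: (52 + 47)/109 = 99/109 = 0.9083
  k = 3: (52 + 47 + 10)/109 = 109/109 = 1

Summary (fraction, with percent):

explained: PC1 0.4771 (47.71%), PC2 0.4312 (43.12%), PC3 0.0917 (9.17%);  cumulative: 0.4771, 0.9083, 1


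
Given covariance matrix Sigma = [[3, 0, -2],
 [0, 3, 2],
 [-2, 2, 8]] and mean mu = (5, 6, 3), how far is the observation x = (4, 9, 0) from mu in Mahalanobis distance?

Step 1 — centre the observation: (x - mu) = (-1, 3, -3).

Step 2 — invert Sigma (cofactor / det for 3×3, or solve directly):
  Sigma^{-1} = [[0.4167, -0.0833, 0.125],
 [-0.0833, 0.4167, -0.125],
 [0.125, -0.125, 0.1875]].

Step 3 — form the quadratic (x - mu)^T · Sigma^{-1} · (x - mu):
  Sigma^{-1} · (x - mu) = (-1.0417, 1.7083, -1.0625).
  (x - mu)^T · [Sigma^{-1} · (x - mu)] = (-1)·(-1.0417) + (3)·(1.7083) + (-3)·(-1.0625) = 9.3542.

Step 4 — take square root: d = √(9.3542) ≈ 3.0585.

d(x, mu) = √(9.3542) ≈ 3.0585


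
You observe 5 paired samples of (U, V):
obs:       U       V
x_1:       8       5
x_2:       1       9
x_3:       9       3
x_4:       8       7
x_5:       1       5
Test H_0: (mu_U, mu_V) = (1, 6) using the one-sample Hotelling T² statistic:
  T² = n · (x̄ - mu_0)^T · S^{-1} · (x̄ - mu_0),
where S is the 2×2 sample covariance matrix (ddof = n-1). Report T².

Step 1 — sample mean vector:
  mean(U) = (8 + 1 + 9 + 8 + 1) / 5 = 27/5 = 5.4
  mean(V) = (5 + 9 + 3 + 7 + 5) / 5 = 29/5 = 5.8
  x̄ = (5.4, 5.8),  deviation x̄ - mu_0 = (5.4, 5.8) - (1, 6) = (4.4, -0.2).

Step 2 — sample covariance matrix, S[i,j] = (1/(n-1)) · Σ_k (x_{k,i} - mean_i) · (x_{k,j} - mean_j), divisor n-1 = 4:
  S[U,U] = ((2.6)·(2.6) + (-4.4)·(-4.4) + (3.6)·(3.6) + (2.6)·(2.6) + (-4.4)·(-4.4)) / 4 = 65.2/4 = 16.3
  S[U,V] = ((2.6)·(-0.8) + (-4.4)·(3.2) + (3.6)·(-2.8) + (2.6)·(1.2) + (-4.4)·(-0.8)) / 4 = -19.6/4 = -4.9
  S[V,V] = ((-0.8)·(-0.8) + (3.2)·(3.2) + (-2.8)·(-2.8) + (1.2)·(1.2) + (-0.8)·(-0.8)) / 4 = 20.8/4 = 5.2
  S = [[16.3, -4.9],
 [-4.9, 5.2]].

Step 3 — invert S. det(S) = 16.3·5.2 - (-4.9)² = 60.75.
  S^{-1} = (1/det) · [[d, -b], [-b, a]] = [[0.0856, 0.0807],
 [0.0807, 0.2683]].

Step 4 — quadratic form (x̄ - mu_0)^T · S^{-1} · (x̄ - mu_0):
  S^{-1} · (x̄ - mu_0) = (0.3605, 0.3012),
  (x̄ - mu_0)^T · [...] = (4.4)·(0.3605) + (-0.2)·(0.3012) = 1.5259.

Step 5 — scale by n: T² = 5 · 1.5259 = 7.6296.

T² ≈ 7.6296


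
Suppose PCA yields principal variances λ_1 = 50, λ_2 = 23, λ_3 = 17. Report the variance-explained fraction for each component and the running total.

Step 1 — total variance = trace(Sigma) = Σ λ_i = 50 + 23 + 17 = 90.

Step 2 — fraction explained by component i = λ_i / Σ λ:
  PC1: 50/90 = 0.5556
  PC2: 23/90 = 0.2556
  PC3: 17/90 = 0.1889

Step 3 — cumulative fraction after k components = (λ_1 + ... + λ_k) / Σ λ:
  k = 1: 50/90 = 0.5556
  k = 2: (50 + 23)/90 = 73/90 = 0.8111
  k = 3: (50 + 23 + 17)/90 = 90/90 = 1

Summary (fraction, with percent):

explained: PC1 0.5556 (55.56%), PC2 0.2556 (25.56%), PC3 0.1889 (18.89%);  cumulative: 0.5556, 0.8111, 1


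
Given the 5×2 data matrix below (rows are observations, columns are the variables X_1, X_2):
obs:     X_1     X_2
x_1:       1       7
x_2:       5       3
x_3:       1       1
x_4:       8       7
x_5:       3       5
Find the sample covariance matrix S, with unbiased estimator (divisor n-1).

Step 1 — column means:
  mean(X_1) = (1 + 5 + 1 + 8 + 3) / 5 = 18/5 = 3.6
  mean(X_2) = (7 + 3 + 1 + 7 + 5) / 5 = 23/5 = 4.6

Step 2 — sample covariance S[i,j] = (1/(n-1)) · Σ_k (x_{k,i} - mean_i) · (x_{k,j} - mean_j), with n-1 = 4.
  S[X_1,X_1] = ((-2.6)·(-2.6) + (1.4)·(1.4) + (-2.6)·(-2.6) + (4.4)·(4.4) + (-0.6)·(-0.6)) / 4 = 35.2/4 = 8.8
  S[X_1,X_2] = ((-2.6)·(2.4) + (1.4)·(-1.6) + (-2.6)·(-3.6) + (4.4)·(2.4) + (-0.6)·(0.4)) / 4 = 11.2/4 = 2.8
  S[X_2,X_2] = ((2.4)·(2.4) + (-1.6)·(-1.6) + (-3.6)·(-3.6) + (2.4)·(2.4) + (0.4)·(0.4)) / 4 = 27.2/4 = 6.8

S is symmetric (S[j,i] = S[i,j]). Assembling:

S = [[8.8, 2.8],
 [2.8, 6.8]]


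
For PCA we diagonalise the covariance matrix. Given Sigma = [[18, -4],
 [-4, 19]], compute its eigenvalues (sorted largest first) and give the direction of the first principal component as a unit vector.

Step 1 — characteristic polynomial of 2×2 Sigma:
  det(Sigma - λI) = λ² - trace · λ + det = 0.
  trace = 18 + 19 = 37, det = 18·19 - (-4)² = 326.
Step 2 — discriminant:
  Δ = trace² - 4·det = 1369 - 1304 = 65.
Step 3 — eigenvalues:
  λ = (trace ± √Δ)/2 = (37 ± 8.0623)/2,
  λ_1 = 22.5311,  λ_2 = 14.4689.

Step 4 — unit eigenvector for λ_1: solve (Sigma - λ_1 I)v = 0. First row:
  (18 - 22.5311)·v_x + (-4)·v_y = 0, i.e. (-4.5311)·v_x + (-4)·v_y = 0,
  so v ∝ (b, λ_1 - a) = (-4, 4.5311); multiply by -1 so the first entry is positive: u = (4, -4.5311).
  ||u|| = √((4)² + (-4.5311)²) = √(36.5311) ≈ 6.0441,
  v_1 = u/||u|| ≈ (0.6618, -0.7497) (||v_1|| = 1).

λ_1 = 22.5311,  λ_2 = 14.4689;  v_1 ≈ (0.6618, -0.7497)


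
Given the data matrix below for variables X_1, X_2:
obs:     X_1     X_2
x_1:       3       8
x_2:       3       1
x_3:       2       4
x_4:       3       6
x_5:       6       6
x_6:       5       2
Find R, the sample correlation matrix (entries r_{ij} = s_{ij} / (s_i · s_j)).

Step 1 — column means:
  mean(X_1) = (3 + 3 + 2 + 3 + 6 + 5) / 6 = 22/6 = 3.6667
  mean(X_2) = (8 + 1 + 4 + 6 + 6 + 2) / 6 = 27/6 = 4.5

Step 2 — sample variances and covariances s[i,j] = (1/(n-1)) · Σ_k (x_{k,i} - mean_i) · (x_{k,j} - mean_j), with n-1 = 5:
  s[X_1,X_1] = ((-0.6667)·(-0.6667) + (-0.6667)·(-0.6667) + (-1.6667)·(-1.6667) + (-0.6667)·(-0.6667) + (2.3333)·(2.3333) + (1.3333)·(1.3333)) / 5 = 11.3333/5 = 2.2667
  s[X_1,X_2] = ((-0.6667)·(3.5) + (-0.6667)·(-3.5) + (-1.6667)·(-0.5) + (-0.6667)·(1.5) + (2.3333)·(1.5) + (1.3333)·(-2.5)) / 5 = 0/5 = 0
  s[X_2,X_2] = ((3.5)·(3.5) + (-3.5)·(-3.5) + (-0.5)·(-0.5) + (1.5)·(1.5) + (1.5)·(1.5) + (-2.5)·(-2.5)) / 5 = 35.5/5 = 7.1
  Sample standard deviations s_i = √(s[i,i]):
  s(X_1) = √(2.2667) = 1.5055
  s(X_2) = √(7.1) = 2.6646

Step 3 — r_{ij} = s_{ij} / (s_i · s_j):
  r[X_1,X_1] = 1 (diagonal).
  r[X_1,X_2] = 0 / (1.5055 · 2.6646) = 0 / 4.0116 = 0
  r[X_2,X_2] = 1 (diagonal).

R is symmetric with unit diagonal. Assembling:

R = [[1, 0],
 [0, 1]]


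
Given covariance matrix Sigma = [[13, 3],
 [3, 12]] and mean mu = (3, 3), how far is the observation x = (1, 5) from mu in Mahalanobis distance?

Step 1 — centre the observation: (x - mu) = (-2, 2).

Step 2 — invert Sigma. det(Sigma) = 13·12 - (3)² = 147.
  Sigma^{-1} = (1/det) · [[d, -b], [-b, a]] = [[0.0816, -0.0204],
 [-0.0204, 0.0884]].

Step 3 — form the quadratic (x - mu)^T · Sigma^{-1} · (x - mu):
  Sigma^{-1} · (x - mu) = (-0.2041, 0.2177).
  (x - mu)^T · [Sigma^{-1} · (x - mu)] = (-2)·(-0.2041) + (2)·(0.2177) = 0.8435.

Step 4 — take square root: d = √(0.8435) ≈ 0.9184.

d(x, mu) = √(0.8435) ≈ 0.9184


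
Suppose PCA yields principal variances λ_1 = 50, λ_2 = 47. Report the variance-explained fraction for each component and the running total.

Step 1 — total variance = trace(Sigma) = Σ λ_i = 50 + 47 = 97.

Step 2 — fraction explained by component i = λ_i / Σ λ:
  PC1: 50/97 = 0.5155
  PC2: 47/97 = 0.4845

Step 3 — cumulative fraction after k components = (λ_1 + ... + λ_k) / Σ λ:
  k = 1: 50/97 = 0.5155
  k = 2: (50 + 47)/97 = 97/97 = 1

Summary (fraction, with percent):

explained: PC1 0.5155 (51.55%), PC2 0.4845 (48.45%);  cumulative: 0.5155, 1


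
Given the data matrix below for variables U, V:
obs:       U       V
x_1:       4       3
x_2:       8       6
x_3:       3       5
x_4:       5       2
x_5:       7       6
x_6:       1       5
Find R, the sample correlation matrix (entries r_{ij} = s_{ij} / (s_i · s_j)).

Step 1 — column means:
  mean(U) = (4 + 8 + 3 + 5 + 7 + 1) / 6 = 28/6 = 4.6667
  mean(V) = (3 + 6 + 5 + 2 + 6 + 5) / 6 = 27/6 = 4.5

Step 2 — sample variances and covariances s[i,j] = (1/(n-1)) · Σ_k (x_{k,i} - mean_i) · (x_{k,j} - mean_j), with n-1 = 5:
  s[U,U] = ((-0.6667)·(-0.6667) + (3.3333)·(3.3333) + (-1.6667)·(-1.6667) + (0.3333)·(0.3333) + (2.3333)·(2.3333) + (-3.6667)·(-3.6667)) / 5 = 33.3333/5 = 6.6667
  s[U,V] = ((-0.6667)·(-1.5) + (3.3333)·(1.5) + (-1.6667)·(0.5) + (0.3333)·(-2.5) + (2.3333)·(1.5) + (-3.6667)·(0.5)) / 5 = 6/5 = 1.2
  s[V,V] = ((-1.5)·(-1.5) + (1.5)·(1.5) + (0.5)·(0.5) + (-2.5)·(-2.5) + (1.5)·(1.5) + (0.5)·(0.5)) / 5 = 13.5/5 = 2.7
  Sample standard deviations s_i = √(s[i,i]):
  s(U) = √(6.6667) = 2.582
  s(V) = √(2.7) = 1.6432

Step 3 — r_{ij} = s_{ij} / (s_i · s_j):
  r[U,U] = 1 (diagonal).
  r[U,V] = 1.2 / (2.582 · 1.6432) = 1.2 / 4.2426 = 0.2828
  r[V,V] = 1 (diagonal).

R is symmetric with unit diagonal. Assembling:

R = [[1, 0.2828],
 [0.2828, 1]]
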